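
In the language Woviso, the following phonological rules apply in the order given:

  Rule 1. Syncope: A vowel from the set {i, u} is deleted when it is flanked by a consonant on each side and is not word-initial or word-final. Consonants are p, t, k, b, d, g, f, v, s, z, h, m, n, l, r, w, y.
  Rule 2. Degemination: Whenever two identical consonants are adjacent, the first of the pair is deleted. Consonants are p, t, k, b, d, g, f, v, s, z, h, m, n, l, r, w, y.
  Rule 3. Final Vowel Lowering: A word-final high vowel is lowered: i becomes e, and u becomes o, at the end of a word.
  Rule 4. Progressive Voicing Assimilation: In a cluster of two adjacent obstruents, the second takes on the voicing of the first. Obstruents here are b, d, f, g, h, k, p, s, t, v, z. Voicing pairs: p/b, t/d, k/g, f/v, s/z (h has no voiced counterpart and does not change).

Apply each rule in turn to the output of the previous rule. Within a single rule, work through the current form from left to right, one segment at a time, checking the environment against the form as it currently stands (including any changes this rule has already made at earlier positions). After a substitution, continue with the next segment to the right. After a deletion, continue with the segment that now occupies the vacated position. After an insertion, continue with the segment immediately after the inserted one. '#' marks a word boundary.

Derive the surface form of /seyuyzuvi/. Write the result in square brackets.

[seyzve]

Rule 1 Syncope: [seyuyzuvi] → [seyyzvi]
Rule 2 Degemination: [seyyzvi] → [seyzvi]
Rule 3 Final Vowel Lowering: [seyzvi] → [seyzve]
Rule 4 Progressive Voicing Assimilation: no change — [seyzve]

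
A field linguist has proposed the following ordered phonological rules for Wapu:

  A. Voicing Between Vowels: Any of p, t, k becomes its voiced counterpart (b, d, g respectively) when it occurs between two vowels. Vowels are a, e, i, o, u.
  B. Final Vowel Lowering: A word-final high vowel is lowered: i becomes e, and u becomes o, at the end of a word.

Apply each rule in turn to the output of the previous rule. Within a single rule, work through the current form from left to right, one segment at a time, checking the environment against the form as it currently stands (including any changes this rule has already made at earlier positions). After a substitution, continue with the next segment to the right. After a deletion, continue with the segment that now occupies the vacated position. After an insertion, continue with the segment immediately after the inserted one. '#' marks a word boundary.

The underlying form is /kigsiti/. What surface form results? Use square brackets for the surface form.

A Voicing Between Vowels: [kigsiti] → [kigsidi]
B Final Vowel Lowering: [kigsidi] → [kigside]

[kigside]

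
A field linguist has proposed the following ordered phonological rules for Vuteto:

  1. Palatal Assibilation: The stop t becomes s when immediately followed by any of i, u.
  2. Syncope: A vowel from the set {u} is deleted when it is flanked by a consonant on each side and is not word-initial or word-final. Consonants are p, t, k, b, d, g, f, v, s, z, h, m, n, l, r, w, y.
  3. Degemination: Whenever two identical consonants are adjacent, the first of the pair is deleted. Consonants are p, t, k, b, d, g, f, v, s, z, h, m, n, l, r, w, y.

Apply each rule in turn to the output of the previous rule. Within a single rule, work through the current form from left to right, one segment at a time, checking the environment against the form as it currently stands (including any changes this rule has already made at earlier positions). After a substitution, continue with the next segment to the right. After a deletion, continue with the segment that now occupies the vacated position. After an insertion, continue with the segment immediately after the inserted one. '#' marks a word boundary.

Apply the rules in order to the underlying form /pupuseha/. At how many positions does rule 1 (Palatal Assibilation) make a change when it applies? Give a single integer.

0

1 Palatal Assibilation: no change — [pupuseha]
2 Syncope: [pupuseha] → [ppseha]
3 Degemination: [ppseha] → [pseha]
Rule 1 changed 0 position(s).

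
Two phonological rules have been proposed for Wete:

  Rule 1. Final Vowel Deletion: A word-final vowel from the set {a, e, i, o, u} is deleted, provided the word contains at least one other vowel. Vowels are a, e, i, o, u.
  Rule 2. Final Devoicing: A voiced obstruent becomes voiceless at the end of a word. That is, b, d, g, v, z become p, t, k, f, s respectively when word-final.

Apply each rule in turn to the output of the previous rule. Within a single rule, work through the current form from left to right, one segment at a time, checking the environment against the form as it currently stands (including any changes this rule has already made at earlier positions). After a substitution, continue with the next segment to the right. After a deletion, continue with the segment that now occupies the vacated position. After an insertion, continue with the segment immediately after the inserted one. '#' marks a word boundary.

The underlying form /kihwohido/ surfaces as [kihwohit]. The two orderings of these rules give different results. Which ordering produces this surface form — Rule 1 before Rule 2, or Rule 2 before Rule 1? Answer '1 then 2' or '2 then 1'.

1 then 2

Order 1 then 2:
  1 Final Vowel Deletion: [kihwohido] → [kihwohid]
  2 Final Devoicing: [kihwohid] → [kihwohit]
  result: [kihwohit]
Order 2 then 1:
  2 Final Devoicing: no change — [kihwohido]
  1 Final Vowel Deletion: [kihwohido] → [kihwohid]
  result: [kihwohid]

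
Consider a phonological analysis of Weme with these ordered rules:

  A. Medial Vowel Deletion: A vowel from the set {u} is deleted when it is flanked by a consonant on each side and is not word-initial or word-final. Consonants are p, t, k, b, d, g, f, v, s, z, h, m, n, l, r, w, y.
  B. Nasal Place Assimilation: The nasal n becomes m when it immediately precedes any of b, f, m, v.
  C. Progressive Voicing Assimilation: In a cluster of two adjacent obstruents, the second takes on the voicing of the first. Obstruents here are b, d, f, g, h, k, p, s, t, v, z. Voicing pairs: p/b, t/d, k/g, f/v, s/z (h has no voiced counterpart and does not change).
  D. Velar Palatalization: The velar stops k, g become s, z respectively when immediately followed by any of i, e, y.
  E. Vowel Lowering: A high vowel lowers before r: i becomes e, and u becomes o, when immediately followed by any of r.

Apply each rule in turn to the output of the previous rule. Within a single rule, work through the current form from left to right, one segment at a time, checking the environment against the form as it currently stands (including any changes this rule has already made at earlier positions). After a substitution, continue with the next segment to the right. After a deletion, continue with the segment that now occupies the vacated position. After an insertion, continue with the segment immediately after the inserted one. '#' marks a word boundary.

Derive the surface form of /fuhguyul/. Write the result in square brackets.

[fhsyl]

A Medial Vowel Deletion: [fuhguyul] → [fhgyl]
B Nasal Place Assimilation: no change — [fhgyl]
C Progressive Voicing Assimilation: [fhgyl] → [fhkyl]
D Velar Palatalization: [fhkyl] → [fhsyl]
E Vowel Lowering: no change — [fhsyl]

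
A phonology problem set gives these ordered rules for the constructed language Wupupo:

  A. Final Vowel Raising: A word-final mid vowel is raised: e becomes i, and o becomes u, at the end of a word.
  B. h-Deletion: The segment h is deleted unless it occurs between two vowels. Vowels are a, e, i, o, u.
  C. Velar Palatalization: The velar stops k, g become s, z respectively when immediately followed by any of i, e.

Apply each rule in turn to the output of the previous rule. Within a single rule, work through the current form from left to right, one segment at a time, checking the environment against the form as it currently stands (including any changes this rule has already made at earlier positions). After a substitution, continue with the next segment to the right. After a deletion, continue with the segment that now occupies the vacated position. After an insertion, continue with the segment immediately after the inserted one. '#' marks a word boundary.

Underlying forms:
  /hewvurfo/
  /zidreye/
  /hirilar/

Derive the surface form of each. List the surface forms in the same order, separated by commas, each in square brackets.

[ewvurfu], [zidreyi], [irilar]

/hewvurfo/:
  A Final Vowel Raising: [hewvurfo] → [hewvurfu]
  B h-Deletion: [hewvurfu] → [ewvurfu]
  C Velar Palatalization: no change — [ewvurfu]
/zidreye/:
  A Final Vowel Raising: [zidreye] → [zidreyi]
  B h-Deletion: no change — [zidreyi]
  C Velar Palatalization: no change — [zidreyi]
/hirilar/:
  A Final Vowel Raising: no change — [hirilar]
  B h-Deletion: [hirilar] → [irilar]
  C Velar Palatalization: no change — [irilar]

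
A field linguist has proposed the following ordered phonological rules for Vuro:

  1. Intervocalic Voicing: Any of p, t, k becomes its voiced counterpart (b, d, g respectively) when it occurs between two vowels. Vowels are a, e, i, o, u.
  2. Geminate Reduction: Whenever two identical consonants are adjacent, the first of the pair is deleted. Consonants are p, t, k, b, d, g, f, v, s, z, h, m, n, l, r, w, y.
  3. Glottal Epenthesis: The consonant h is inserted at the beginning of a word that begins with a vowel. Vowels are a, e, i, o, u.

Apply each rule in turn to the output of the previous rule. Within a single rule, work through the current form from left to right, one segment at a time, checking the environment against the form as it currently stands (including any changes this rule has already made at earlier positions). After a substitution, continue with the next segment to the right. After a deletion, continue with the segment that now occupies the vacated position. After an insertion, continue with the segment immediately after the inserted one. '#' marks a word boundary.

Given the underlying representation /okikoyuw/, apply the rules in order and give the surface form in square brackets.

1 Intervocalic Voicing: [okikoyuw] → [ogigoyuw]
2 Geminate Reduction: no change — [ogigoyuw]
3 Glottal Epenthesis: [ogigoyuw] → [hogigoyuw]

[hogigoyuw]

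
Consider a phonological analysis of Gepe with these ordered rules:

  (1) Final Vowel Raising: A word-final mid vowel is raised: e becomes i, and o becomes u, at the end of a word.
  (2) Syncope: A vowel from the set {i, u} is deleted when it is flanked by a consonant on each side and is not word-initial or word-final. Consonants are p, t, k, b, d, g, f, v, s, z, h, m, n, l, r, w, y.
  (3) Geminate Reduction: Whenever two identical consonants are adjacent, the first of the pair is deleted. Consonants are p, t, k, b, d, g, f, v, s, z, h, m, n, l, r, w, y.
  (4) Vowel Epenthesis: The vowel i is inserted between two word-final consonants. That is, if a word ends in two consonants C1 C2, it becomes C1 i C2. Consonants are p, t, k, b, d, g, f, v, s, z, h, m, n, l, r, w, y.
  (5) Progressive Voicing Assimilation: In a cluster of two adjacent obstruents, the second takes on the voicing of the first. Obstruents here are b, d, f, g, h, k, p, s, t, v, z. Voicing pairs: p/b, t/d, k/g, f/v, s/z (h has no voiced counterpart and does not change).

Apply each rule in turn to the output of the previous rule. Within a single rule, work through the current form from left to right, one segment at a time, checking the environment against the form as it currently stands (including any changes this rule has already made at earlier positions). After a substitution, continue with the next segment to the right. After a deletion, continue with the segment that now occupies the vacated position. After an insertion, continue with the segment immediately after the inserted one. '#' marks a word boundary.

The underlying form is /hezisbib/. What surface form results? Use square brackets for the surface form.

(1) Final Vowel Raising: no change — [hezisbib]
(2) Syncope: [hezisbib] → [hezsbb]
(3) Geminate Reduction: [hezsbb] → [hezsb]
(4) Vowel Epenthesis: [hezsb] → [hezsib]
(5) Progressive Voicing Assimilation: [hezsib] → [hezzib]

[hezzib]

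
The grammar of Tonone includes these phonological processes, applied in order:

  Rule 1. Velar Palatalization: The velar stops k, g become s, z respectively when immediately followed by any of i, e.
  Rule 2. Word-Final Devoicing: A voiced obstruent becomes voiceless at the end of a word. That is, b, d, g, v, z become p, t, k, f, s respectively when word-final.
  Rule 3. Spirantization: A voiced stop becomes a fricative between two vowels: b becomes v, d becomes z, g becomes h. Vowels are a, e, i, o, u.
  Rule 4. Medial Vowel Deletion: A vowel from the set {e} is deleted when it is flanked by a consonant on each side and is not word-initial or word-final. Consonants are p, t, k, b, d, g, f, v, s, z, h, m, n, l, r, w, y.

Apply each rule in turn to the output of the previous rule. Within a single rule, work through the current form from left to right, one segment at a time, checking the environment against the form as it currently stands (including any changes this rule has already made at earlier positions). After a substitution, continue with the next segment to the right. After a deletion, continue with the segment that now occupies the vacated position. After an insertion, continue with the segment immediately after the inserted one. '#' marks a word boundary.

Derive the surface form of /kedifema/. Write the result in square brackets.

Rule 1 Velar Palatalization: [kedifema] → [sedifema]
Rule 2 Word-Final Devoicing: no change — [sedifema]
Rule 3 Spirantization: [sedifema] → [sezifema]
Rule 4 Medial Vowel Deletion: [sezifema] → [szifma]

[szifma]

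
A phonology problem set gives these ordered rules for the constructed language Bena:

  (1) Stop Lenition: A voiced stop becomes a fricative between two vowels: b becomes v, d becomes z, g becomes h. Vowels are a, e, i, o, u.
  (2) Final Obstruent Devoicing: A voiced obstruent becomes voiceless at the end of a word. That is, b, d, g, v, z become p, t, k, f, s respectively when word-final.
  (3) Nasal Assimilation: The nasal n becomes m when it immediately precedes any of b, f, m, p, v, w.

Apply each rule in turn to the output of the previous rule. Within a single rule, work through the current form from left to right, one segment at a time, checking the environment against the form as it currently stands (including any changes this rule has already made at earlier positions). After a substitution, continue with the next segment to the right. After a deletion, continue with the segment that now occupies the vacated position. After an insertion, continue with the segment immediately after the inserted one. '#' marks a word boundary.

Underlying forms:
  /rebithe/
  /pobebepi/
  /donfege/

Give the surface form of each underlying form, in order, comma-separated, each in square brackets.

[revithe], [povevepi], [domfehe]

/rebithe/:
  (1) Stop Lenition: [rebithe] → [revithe]
  (2) Final Obstruent Devoicing: no change — [revithe]
  (3) Nasal Assimilation: no change — [revithe]
/pobebepi/:
  (1) Stop Lenition: [pobebepi] → [povevepi]
  (2) Final Obstruent Devoicing: no change — [povevepi]
  (3) Nasal Assimilation: no change — [povevepi]
/donfege/:
  (1) Stop Lenition: [donfege] → [donfehe]
  (2) Final Obstruent Devoicing: no change — [donfehe]
  (3) Nasal Assimilation: [donfehe] → [domfehe]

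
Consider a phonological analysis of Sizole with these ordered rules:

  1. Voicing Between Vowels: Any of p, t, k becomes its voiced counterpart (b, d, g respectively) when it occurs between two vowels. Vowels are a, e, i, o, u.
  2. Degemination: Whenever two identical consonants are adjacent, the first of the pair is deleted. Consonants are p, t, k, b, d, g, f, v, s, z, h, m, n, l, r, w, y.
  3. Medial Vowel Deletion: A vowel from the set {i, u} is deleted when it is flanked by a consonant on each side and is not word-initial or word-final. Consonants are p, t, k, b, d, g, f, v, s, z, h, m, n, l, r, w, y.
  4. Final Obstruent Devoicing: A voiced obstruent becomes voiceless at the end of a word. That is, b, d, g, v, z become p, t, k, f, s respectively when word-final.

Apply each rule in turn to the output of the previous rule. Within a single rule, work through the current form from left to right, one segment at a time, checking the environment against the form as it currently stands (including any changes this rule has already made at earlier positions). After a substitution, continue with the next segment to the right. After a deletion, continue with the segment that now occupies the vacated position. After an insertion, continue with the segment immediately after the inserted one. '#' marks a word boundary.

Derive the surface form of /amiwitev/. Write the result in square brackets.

1 Voicing Between Vowels: [amiwitev] → [amiwidev]
2 Degemination: no change — [amiwidev]
3 Medial Vowel Deletion: [amiwidev] → [amwdev]
4 Final Obstruent Devoicing: [amwdev] → [amwdef]

[amwdef]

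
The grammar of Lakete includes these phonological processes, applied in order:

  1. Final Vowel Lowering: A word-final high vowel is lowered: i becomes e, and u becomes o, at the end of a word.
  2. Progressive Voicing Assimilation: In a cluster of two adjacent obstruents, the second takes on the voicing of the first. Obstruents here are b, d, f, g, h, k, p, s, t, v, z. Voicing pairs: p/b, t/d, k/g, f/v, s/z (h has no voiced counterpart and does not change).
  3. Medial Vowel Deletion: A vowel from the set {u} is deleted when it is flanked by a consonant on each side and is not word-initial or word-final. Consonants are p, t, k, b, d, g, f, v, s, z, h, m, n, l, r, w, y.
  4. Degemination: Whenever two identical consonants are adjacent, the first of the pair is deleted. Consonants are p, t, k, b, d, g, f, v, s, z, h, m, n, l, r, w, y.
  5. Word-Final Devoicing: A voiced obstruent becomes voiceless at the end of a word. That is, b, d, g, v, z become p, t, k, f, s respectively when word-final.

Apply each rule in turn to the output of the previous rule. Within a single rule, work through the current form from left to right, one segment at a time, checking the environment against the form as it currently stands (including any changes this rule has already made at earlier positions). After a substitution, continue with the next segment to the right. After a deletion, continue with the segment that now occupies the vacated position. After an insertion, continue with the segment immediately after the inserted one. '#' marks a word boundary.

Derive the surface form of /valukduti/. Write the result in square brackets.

1 Final Vowel Lowering: [valukduti] → [valukdute]
2 Progressive Voicing Assimilation: [valukdute] → [valuktute]
3 Medial Vowel Deletion: [valuktute] → [valktte]
4 Degemination: [valktte] → [valkte]
5 Word-Final Devoicing: no change — [valkte]

[valkte]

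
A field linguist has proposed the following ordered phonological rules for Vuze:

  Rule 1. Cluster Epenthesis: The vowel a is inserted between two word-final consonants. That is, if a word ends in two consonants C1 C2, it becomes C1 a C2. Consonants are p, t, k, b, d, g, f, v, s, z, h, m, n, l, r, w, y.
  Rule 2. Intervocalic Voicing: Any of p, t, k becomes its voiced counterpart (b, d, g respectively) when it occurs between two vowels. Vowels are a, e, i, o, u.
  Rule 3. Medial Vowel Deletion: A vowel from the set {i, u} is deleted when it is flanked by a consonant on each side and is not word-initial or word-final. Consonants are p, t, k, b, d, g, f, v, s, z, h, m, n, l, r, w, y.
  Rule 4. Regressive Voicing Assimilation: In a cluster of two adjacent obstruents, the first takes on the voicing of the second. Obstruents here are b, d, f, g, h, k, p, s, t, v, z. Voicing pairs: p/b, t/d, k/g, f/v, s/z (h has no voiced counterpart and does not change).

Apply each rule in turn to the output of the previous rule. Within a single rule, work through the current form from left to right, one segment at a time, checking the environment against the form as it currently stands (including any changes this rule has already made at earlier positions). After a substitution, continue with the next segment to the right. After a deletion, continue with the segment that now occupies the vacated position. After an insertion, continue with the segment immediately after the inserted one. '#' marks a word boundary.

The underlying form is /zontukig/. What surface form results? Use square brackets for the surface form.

Rule 1 Cluster Epenthesis: no change — [zontukig]
Rule 2 Intervocalic Voicing: [zontukig] → [zontugig]
Rule 3 Medial Vowel Deletion: [zontugig] → [zontgg]
Rule 4 Regressive Voicing Assimilation: [zontgg] → [zondgg]

[zondgg]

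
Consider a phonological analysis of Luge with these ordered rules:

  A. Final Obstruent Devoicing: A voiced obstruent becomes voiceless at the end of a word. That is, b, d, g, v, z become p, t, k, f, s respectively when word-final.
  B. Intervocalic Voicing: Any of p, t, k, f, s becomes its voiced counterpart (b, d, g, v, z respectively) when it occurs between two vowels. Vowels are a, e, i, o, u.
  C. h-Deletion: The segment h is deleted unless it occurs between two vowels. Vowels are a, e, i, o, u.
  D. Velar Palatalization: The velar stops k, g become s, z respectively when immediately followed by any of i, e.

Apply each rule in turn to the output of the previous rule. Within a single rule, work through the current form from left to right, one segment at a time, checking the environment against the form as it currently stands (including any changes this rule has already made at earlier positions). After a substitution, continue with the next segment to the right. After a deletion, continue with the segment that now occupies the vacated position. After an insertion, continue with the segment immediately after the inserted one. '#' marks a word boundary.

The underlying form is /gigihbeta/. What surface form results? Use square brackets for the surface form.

A Final Obstruent Devoicing: no change — [gigihbeta]
B Intervocalic Voicing: [gigihbeta] → [gigihbeda]
C h-Deletion: [gigihbeda] → [gigibeda]
D Velar Palatalization: [gigibeda] → [zizibeda]

[zizibeda]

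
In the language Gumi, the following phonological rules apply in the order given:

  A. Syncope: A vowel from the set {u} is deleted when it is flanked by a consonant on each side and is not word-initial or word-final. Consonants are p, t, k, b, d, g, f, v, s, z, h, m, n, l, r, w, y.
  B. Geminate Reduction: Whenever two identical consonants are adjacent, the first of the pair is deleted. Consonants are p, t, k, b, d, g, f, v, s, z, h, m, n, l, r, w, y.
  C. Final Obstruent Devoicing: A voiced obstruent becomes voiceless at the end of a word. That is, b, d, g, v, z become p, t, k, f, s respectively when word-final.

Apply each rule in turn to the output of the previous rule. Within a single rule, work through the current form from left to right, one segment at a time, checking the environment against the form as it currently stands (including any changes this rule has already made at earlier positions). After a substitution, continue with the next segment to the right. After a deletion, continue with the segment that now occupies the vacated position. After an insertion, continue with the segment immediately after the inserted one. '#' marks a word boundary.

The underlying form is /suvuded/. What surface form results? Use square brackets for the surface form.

A Syncope: [suvuded] → [svded]
B Geminate Reduction: no change — [svded]
C Final Obstruent Devoicing: [svded] → [svdet]

[svdet]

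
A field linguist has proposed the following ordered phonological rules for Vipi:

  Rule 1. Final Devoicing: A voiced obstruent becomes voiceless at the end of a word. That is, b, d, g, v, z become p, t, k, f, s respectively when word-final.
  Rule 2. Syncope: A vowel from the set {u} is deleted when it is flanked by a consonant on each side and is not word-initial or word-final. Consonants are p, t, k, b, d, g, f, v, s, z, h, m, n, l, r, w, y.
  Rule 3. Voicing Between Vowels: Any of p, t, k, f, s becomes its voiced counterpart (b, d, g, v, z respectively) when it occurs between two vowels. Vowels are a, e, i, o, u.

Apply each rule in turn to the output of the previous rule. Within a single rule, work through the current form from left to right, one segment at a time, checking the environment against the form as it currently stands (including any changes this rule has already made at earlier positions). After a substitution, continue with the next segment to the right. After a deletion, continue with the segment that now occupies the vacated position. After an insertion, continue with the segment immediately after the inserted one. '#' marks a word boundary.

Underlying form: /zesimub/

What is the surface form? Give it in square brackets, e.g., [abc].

[zezimp]

Rule 1 Final Devoicing: [zesimub] → [zesimup]
Rule 2 Syncope: [zesimup] → [zesimp]
Rule 3 Voicing Between Vowels: [zesimp] → [zezimp]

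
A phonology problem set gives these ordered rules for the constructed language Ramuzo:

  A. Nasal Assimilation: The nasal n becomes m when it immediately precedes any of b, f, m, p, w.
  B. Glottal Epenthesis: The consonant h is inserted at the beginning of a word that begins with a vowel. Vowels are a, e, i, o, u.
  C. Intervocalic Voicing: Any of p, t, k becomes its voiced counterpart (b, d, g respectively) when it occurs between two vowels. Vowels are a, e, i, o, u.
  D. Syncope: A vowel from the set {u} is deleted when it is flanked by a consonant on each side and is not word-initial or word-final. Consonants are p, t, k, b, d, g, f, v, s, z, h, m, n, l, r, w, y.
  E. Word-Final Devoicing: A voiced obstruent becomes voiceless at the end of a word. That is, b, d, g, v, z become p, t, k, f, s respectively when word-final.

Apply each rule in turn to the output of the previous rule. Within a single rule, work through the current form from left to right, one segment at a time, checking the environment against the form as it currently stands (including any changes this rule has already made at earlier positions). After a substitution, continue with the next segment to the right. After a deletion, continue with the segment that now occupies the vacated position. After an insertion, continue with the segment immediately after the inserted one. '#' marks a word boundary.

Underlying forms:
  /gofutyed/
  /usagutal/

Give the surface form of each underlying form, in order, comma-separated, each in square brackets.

/gofutyed/:
  A Nasal Assimilation: no change — [gofutyed]
  B Glottal Epenthesis: no change — [gofutyed]
  C Intervocalic Voicing: no change — [gofutyed]
  D Syncope: [gofutyed] → [goftyed]
  E Word-Final Devoicing: [goftyed] → [goftyet]
/usagutal/:
  A Nasal Assimilation: no change — [usagutal]
  B Glottal Epenthesis: [usagutal] → [husagutal]
  C Intervocalic Voicing: [husagutal] → [husagudal]
  D Syncope: [husagudal] → [hsagdal]
  E Word-Final Devoicing: no change — [hsagdal]

[goftyet], [hsagdal]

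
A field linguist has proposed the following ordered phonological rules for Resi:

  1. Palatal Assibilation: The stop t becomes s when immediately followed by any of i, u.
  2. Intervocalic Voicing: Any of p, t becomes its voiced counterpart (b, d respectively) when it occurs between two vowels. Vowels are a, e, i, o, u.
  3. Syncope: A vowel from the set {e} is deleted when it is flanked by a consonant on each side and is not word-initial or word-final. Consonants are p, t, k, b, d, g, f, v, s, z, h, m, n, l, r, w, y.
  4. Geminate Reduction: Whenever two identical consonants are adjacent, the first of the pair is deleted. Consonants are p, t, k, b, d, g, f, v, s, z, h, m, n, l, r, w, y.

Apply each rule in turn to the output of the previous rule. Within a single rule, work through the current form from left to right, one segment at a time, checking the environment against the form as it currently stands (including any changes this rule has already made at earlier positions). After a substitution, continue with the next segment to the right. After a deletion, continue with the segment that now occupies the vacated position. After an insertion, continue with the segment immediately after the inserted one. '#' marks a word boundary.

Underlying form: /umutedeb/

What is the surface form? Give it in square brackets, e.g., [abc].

1 Palatal Assibilation: no change — [umutedeb]
2 Intervocalic Voicing: [umutedeb] → [umudedeb]
3 Syncope: [umudedeb] → [umuddb]
4 Geminate Reduction: [umuddb] → [umudb]

[umudb]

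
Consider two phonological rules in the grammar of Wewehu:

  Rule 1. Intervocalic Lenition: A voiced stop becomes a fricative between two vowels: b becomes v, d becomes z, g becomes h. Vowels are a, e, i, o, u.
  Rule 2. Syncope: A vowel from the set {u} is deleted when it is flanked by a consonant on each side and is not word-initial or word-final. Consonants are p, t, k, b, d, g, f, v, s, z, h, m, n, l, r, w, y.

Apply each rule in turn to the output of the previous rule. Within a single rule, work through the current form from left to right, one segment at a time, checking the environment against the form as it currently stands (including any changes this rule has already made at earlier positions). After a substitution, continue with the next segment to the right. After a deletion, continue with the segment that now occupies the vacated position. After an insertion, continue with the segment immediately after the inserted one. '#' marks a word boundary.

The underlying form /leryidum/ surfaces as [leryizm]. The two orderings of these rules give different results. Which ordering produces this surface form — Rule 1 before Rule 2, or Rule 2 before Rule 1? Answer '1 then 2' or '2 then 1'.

Order 1 then 2:
  1 Intervocalic Lenition: [leryidum] → [leryizum]
  2 Syncope: [leryizum] → [leryizm]
  result: [leryizm]
Order 2 then 1:
  2 Syncope: [leryidum] → [leryidm]
  1 Intervocalic Lenition: no change — [leryidm]
  result: [leryidm]

1 then 2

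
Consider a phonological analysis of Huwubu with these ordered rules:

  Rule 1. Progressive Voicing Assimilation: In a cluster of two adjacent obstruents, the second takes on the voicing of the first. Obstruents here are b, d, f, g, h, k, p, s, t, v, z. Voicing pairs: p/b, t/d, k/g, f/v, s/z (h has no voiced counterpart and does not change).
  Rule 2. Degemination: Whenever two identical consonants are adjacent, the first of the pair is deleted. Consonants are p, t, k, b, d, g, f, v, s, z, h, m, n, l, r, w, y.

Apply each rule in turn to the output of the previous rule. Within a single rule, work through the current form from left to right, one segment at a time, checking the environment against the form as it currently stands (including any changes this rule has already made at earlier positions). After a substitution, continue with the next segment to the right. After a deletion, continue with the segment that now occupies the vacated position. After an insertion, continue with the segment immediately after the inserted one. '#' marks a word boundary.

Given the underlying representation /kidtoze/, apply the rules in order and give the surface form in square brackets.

[kidoze]

Rule 1 Progressive Voicing Assimilation: [kidtoze] → [kiddoze]
Rule 2 Degemination: [kiddoze] → [kidoze]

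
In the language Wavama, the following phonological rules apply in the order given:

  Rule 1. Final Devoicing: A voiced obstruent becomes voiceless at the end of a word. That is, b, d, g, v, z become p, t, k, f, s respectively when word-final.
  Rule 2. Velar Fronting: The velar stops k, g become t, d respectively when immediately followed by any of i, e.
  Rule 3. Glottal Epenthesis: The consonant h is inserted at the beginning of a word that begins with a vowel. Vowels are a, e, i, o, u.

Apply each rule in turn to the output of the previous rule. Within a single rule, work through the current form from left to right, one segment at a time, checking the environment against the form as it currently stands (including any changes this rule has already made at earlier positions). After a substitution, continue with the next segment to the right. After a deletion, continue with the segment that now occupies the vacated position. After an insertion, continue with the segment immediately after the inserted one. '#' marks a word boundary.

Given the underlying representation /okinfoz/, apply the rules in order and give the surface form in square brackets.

Rule 1 Final Devoicing: [okinfoz] → [okinfos]
Rule 2 Velar Fronting: [okinfos] → [otinfos]
Rule 3 Glottal Epenthesis: [otinfos] → [hotinfos]

[hotinfos]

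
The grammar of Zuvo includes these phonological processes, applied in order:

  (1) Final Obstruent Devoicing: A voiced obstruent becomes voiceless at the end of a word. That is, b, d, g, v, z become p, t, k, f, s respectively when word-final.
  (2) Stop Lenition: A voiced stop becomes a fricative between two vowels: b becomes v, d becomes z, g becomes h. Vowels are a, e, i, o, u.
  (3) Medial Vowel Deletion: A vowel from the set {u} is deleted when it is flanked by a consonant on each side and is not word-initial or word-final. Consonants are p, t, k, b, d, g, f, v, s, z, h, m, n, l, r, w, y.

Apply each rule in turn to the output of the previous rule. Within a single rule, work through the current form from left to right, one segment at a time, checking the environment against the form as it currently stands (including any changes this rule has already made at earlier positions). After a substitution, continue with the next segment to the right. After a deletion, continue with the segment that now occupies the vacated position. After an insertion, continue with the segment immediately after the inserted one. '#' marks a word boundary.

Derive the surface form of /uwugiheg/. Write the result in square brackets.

(1) Final Obstruent Devoicing: [uwugiheg] → [uwugihek]
(2) Stop Lenition: [uwugihek] → [uwuhihek]
(3) Medial Vowel Deletion: [uwuhihek] → [uwhihek]

[uwhihek]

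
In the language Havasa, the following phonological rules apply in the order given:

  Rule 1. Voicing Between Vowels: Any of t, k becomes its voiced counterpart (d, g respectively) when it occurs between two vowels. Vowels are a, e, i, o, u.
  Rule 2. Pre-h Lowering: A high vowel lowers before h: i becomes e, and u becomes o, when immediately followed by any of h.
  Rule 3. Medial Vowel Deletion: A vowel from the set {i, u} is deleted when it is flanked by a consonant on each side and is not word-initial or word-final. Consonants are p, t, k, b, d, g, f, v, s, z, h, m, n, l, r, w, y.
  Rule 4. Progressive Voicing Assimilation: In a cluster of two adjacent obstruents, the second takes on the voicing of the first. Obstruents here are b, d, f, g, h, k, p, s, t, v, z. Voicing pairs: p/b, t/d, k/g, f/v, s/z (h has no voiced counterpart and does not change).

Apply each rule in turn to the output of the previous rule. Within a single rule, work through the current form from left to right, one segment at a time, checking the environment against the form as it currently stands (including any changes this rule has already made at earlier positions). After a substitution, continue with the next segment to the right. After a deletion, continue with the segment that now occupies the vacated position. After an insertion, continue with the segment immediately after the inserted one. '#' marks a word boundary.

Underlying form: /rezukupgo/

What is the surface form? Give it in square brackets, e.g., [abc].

Rule 1 Voicing Between Vowels: [rezukupgo] → [rezugupgo]
Rule 2 Pre-h Lowering: no change — [rezugupgo]
Rule 3 Medial Vowel Deletion: [rezugupgo] → [rezgpgo]
Rule 4 Progressive Voicing Assimilation: [rezgpgo] → [rezgbgo]

[rezgbgo]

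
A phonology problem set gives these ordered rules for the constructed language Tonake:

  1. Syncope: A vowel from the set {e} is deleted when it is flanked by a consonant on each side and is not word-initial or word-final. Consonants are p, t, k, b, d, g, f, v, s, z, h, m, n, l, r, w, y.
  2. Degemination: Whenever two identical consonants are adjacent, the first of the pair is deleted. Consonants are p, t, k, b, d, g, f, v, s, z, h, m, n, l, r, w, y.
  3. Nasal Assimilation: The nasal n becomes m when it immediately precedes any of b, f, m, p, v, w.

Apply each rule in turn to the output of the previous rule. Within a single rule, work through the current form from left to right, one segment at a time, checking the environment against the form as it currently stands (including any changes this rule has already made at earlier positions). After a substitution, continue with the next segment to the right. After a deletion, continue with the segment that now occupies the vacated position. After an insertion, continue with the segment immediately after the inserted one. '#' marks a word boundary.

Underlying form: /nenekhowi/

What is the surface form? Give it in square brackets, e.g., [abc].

[nkhowi]

1 Syncope: [nenekhowi] → [nnkhowi]
2 Degemination: [nnkhowi] → [nkhowi]
3 Nasal Assimilation: no change — [nkhowi]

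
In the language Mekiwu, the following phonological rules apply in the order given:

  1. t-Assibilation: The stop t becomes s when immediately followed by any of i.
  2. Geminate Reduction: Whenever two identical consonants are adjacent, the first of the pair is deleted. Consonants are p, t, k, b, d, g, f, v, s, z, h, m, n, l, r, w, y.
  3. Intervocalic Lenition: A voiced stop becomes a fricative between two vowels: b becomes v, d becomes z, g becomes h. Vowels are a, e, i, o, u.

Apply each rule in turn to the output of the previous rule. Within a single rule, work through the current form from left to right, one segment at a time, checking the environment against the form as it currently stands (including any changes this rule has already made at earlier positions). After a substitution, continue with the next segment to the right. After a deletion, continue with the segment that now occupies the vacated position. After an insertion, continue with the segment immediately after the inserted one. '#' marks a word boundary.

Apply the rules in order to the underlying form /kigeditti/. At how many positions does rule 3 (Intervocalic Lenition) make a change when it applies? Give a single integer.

1 t-Assibilation: [kigeditti] → [kigeditsi]
2 Geminate Reduction: no change — [kigeditsi]
3 Intervocalic Lenition: [kigeditsi] → [kihezitsi]
Rule 3 changed 2 position(s).

2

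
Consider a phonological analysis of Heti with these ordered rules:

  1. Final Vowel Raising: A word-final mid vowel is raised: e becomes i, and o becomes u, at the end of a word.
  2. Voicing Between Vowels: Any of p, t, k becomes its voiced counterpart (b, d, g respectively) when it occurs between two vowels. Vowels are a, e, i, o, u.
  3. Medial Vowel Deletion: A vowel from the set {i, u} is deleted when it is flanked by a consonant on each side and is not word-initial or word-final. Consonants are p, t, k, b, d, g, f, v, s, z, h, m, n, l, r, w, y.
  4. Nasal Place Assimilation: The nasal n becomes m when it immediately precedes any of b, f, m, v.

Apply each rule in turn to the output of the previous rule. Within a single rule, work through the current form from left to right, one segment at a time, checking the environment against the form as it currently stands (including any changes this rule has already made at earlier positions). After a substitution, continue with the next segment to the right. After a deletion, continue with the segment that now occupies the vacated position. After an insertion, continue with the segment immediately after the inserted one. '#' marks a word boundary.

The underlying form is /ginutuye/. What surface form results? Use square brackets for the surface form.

1 Final Vowel Raising: [ginutuye] → [ginutuyi]
2 Voicing Between Vowels: [ginutuyi] → [ginuduyi]
3 Medial Vowel Deletion: [ginuduyi] → [gndyi]
4 Nasal Place Assimilation: no change — [gndyi]

[gndyi]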